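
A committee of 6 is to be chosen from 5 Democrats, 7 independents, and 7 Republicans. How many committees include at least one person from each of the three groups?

Total 6-person selections from all 19: C(19,6) = 27132.
Selections missing a whole group: no Democrats → C(14,6) = 3003; no independents → C(12,6) = 924; no Republicans → C(12,6) = 924.
Add back selections omitting two groups (i.e. drawn from a single group): C(5,6) + C(7,6) + C(7,6) = 14.
By inclusion–exclusion: 27132 − 4851 + 14 = 22295.

22295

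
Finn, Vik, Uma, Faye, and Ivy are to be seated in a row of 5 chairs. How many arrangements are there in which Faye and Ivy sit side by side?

Place the 3 others and the Faye-Ivy pair as 4 objects in a line; the pair has 2 internal arrangements.
That gives 2 × 4! = 2 × 24 = 48.

48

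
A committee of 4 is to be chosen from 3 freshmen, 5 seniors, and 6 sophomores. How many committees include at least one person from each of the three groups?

495

With no constraint there are C(14,4) = 1001 possible selections.
Selections missing a whole group: no freshmen → C(11,4) = 330; no seniors → C(9,4) = 126; no sophomores → C(8,4) = 70.
Add back selections omitting two groups (i.e. drawn from a single group): C(3,4) + C(5,4) + C(6,4) = 20.
By inclusion–exclusion: 1001 − 526 + 20 = 495.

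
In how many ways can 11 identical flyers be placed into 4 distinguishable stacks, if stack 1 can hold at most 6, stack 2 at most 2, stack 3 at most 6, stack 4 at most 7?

118

By stars and bars, unrestricted non-negative solutions to x_1+…+x_4 = 11 number C(11+3,3) = 364.
Subtract solutions that violate a single cap (substitute x_i' = x_i − (cap_i+1)): x_1 ≥ 7 gives C(7,3) = 35; x_2 ≥ 3 gives C(11,3) = 165; x_3 ≥ 7 gives C(7,3) = 35; x_4 ≥ 8 gives C(6,3) = 20. Together 255.
Add back pairs where two caps are both exceeded: 4 + 0 + 0 + 4 + 1 + 0 = 9.
By inclusion–exclusion the count is 364 − 255 + 9 = 118.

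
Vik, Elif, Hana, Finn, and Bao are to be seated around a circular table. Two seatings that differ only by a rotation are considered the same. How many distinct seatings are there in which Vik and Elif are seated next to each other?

Treat {Vik, Elif} as one unit (2 internal orders) and seat the resulting 4 units around the table: (3)! circular arrangements.
So 2 × (3)! = 2 × 6 = 12.

12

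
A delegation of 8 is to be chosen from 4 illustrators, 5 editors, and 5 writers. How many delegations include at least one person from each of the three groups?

2940

Unrestricted: C(14,8) = 3003 ways to pick any 8 of the 14.
Subtract selections that omit an entire group: no illustrators → C(10,8) = 45; no editors → C(9,8) = 9; no writers → C(9,8) = 9.
Add back selections omitting two groups (i.e. drawn from a single group): C(4,8) + C(5,8) + C(5,8) = 0.
By inclusion–exclusion: 3003 − 63 + 0 = 2940.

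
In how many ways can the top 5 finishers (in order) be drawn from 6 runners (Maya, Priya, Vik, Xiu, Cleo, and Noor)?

720

This is an ordered selection of 5 from 6: P(6,5).
That gives 6 × 5 × 4 × 3 × 2 = 720.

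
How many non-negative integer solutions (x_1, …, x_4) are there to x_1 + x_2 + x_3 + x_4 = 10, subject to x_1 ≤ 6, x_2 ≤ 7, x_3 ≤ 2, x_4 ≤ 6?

118

Without the upper bounds there are C(13,3) = 286 ways to split 10 among 4 variables.
Subtract solutions that violate a single cap (substitute x_i' = x_i − (cap_i+1)): x_1 ≥ 7 gives C(6,3) = 20; x_2 ≥ 8 gives C(5,3) = 10; x_3 ≥ 3 gives C(10,3) = 120; x_4 ≥ 7 gives C(6,3) = 20. Together 170.
Add back pairs where two caps are both exceeded: 0 + 1 + 0 + 0 + 0 + 1 = 2.
By inclusion–exclusion the count is 286 − 170 + 2 = 118.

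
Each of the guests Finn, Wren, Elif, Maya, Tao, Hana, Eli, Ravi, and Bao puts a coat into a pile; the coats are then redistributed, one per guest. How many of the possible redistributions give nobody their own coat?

Let Aᵢ be the assignments in which guest i gets their own coat. We want the size of the complement of A₁∪…∪A_9.
By inclusion–exclusion this is Σ_{j=0}^{9} (−1)^j C(9,j)·(9−j)!.
Computing: 362880 − 362880 + 181440 − 60480 + 15120 − 3024 + 504 − 72 + 9 − 1 = 133496.

133496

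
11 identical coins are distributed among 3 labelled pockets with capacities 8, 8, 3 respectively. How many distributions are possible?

Ignoring the caps, the number of non-negative solutions to x_1+…+x_3 = 11 is C(13,2) = 78.
Subtract solutions that violate a single cap (substitute x_i' = x_i − (cap_i+1)): x_1 ≥ 9 gives C(4,2) = 6; x_2 ≥ 9 gives C(4,2) = 6; x_3 ≥ 4 gives C(9,2) = 36. Together 48.
No two caps can be exceeded simultaneously, so the pair terms are all 0.
By inclusion–exclusion the count is 78 − 48 + 0 = 30.

30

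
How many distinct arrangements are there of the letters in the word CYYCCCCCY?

84

CYYCCCCCY has 9 letters with C appearing 6 times and Y appearing 3 times.
The number of distinct arrangements is 9!/(6!·3!) = 362880/4320 = 84.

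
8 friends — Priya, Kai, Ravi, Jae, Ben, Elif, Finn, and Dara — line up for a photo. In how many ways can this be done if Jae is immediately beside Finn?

Place the 6 others and the Jae-Finn pair as 7 objects in a line; the pair has 2 internal arrangements.
That gives 2 × 7! = 2 × 5040 = 10080.

10080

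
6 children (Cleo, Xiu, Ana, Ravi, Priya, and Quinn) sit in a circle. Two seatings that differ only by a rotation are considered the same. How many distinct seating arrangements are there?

Around a circle, 6 distinct people have 6!/6 = (5)! = 120 rotationally distinct seatings.

120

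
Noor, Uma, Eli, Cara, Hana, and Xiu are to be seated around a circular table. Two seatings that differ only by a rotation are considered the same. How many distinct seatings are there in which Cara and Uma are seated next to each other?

Glue Cara and Uma into a block (2 internal orders). Seating 5 units around a circle gives (4)! arrangements.
So 2 × (4)! = 2 × 24 = 48.

48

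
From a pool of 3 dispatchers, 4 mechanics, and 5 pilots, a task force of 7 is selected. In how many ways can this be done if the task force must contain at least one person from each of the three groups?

747

Unrestricted: C(12,7) = 792 ways to pick any 7 of the 12.
Selections missing a whole group: no dispatchers → C(9,7) = 36; no mechanics → C(8,7) = 8; no pilots → C(7,7) = 1.
Add back selections omitting two groups (i.e. drawn from a single group): C(3,7) + C(4,7) + C(5,7) = 0.
By inclusion–exclusion: 792 − 45 + 0 = 747.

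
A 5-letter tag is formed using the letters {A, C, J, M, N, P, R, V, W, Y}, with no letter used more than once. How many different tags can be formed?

30240

With no repetition, fill the 5 letters in order: 10 choices, then 9, down to 6.
That product is 10 × 9 × 8 × 7 × 6 = 30240.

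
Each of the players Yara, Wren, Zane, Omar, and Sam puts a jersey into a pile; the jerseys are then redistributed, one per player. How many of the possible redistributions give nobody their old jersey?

44

Count assignments avoiding every fixed point. For any j of the 5 players fixed to their old jersey, the other 5−j can be arranged in (5−j)! ways.
By inclusion–exclusion this is Σ_{j=0}^{5} (−1)^j C(5,j)·(5−j)!.
Computing: 120 − 120 + 60 − 20 + 5 − 1 = 44.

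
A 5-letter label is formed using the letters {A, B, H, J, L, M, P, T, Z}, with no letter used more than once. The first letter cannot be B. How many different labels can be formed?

The first letter has 9−1 = 8 choices (anything except B).
The remaining 4 letters are filled from the other 8 symbols without repetition: 8 × 7 × 6 × 5 = 1680.
Total: 8 × 1680 = 13440.

13440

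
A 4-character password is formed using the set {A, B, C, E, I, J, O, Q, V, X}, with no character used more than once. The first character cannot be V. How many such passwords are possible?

The first character has 10−1 = 9 choices (anything except V).
The remaining 3 characters are filled from the other 9 symbols without repetition: 9 × 8 × 7 = 504.
Total: 9 × 504 = 4536.

4536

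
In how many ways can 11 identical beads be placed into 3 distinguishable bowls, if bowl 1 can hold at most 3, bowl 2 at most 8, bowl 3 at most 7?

26

Without the upper bounds there are C(13,2) = 78 ways to split 11 among 3 bowls.
Subtract solutions that violate a single cap (substitute x_i' = x_i − (cap_i+1)): x_1 ≥ 4 gives C(9,2) = 36; x_2 ≥ 9 gives C(4,2) = 6; x_3 ≥ 8 gives C(5,2) = 10. Together 52.
No two caps can be exceeded simultaneously, so the pair terms are all 0.
By inclusion–exclusion the count is 78 − 52 + 0 = 26.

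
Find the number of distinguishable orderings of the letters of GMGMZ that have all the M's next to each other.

12

Treat the 2 copies of M as a single block. The multiset to arrange is then {MM, G, G, Z}, 4 items in all.
That gives (4)!/(2!) = 12 arrangements.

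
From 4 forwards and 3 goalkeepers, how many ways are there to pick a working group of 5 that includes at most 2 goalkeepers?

Split by how many goalkeepers are chosen (0 through 2).
Sum: C(3,0)·C(4,5) + C(3,1)·C(4,4) + C(3,2)·C(4,3) = 0 + 3 + 12 = 15.

15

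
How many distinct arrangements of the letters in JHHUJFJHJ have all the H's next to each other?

210

Treat the 3 copies of H as a single block. The multiset to arrange is then {HHH, F, J, J, J, J, U}, 7 items in all.
That gives (7)!/(4!) = 210 arrangements.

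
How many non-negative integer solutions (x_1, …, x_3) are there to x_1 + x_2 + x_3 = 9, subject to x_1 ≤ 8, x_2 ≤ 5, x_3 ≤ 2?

Without the upper bounds there are C(11,2) = 55 ways to split 9 among 3 variables.
Subtract solutions that violate a single cap (substitute x_i' = x_i − (cap_i+1)): x_1 ≥ 9 gives C(2,2) = 1; x_2 ≥ 6 gives C(5,2) = 10; x_3 ≥ 3 gives C(8,2) = 28. Together 39.
Add back pairs where two caps are both exceeded: 0 + 0 + 1 = 1.
By inclusion–exclusion the count is 55 − 39 + 1 = 17.

17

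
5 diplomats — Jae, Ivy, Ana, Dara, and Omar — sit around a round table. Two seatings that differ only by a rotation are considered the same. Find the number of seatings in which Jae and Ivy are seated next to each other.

12

Treat {Jae, Ivy} as one unit (2 internal orders) and seat the resulting 4 units around the table: (3)! circular arrangements.
So 2 × (3)! = 2 × 6 = 12.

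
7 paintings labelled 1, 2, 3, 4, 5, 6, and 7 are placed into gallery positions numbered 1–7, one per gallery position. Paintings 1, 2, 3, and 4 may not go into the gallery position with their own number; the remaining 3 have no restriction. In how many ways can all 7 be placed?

Let Aᵢ (for 1 ≤ i ≤ 4) be the placements that put painting i in its forbidden gallery position. Any j of these fix j positions, leaving (7−j)! ways to fill the rest, and there are C(4,j) ways to pick which j.
By inclusion–exclusion, the number of valid placements is Σ_{j=0}^{4} (−1)^j C(4,j)·(7−j)!.
Computing: 5040 − 2880 + 720 − 96 + 6 = 2790.

2790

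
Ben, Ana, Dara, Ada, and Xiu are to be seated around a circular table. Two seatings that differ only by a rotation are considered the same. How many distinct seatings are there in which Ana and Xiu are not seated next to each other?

All circular seatings of 5 people number (4)! = 24.
Those with Ana next to Xiu: fuse the pair into one unit and seat 4 units around a circle — 2·(3)! = 12.
Subtracting, 24 − 12 = 12.

12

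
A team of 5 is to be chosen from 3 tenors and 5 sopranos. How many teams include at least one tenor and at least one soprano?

Total 5-person selections from all 8: C(8,5) = 56.
Selections missing a whole group: no tenors → C(5,5) = 1; no sopranos → C(3,5) = 0.
Both groups omitted at once is impossible, so 56 − 1 = 55.

55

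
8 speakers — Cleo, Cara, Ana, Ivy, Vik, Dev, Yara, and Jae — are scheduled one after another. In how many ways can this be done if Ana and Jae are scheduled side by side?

10080

Place the 6 others and the Ana-Jae pair as 7 objects in a line; the pair has 2 internal arrangements.
So the count is 2·(7)! = 10080.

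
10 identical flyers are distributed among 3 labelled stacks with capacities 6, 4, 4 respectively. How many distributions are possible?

15

Without the upper bounds there are C(12,2) = 66 ways to split 10 among 3 stacks.
Subtract solutions that violate a single cap (substitute x_i' = x_i − (cap_i+1)): x_1 ≥ 7 gives C(5,2) = 10; x_2 ≥ 5 gives C(7,2) = 21; x_3 ≥ 5 gives C(7,2) = 21. Together 52.
Add back pairs where two caps are both exceeded: 0 + 0 + 1 = 1.
By inclusion–exclusion the count is 66 − 52 + 1 = 15.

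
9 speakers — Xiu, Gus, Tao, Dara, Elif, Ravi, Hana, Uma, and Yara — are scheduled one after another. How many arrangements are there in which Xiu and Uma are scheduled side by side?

Glue Xiu and Uma into one block (2 internal orders), leaving 8 units to arrange in a row.
That gives 2 × 8! = 2 × 40320 = 80640.

80640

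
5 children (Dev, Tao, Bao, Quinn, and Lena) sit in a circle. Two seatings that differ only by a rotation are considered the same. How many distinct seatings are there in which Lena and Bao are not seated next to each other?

All circular seatings of 5 people number (4)! = 24.
Seatings with Lena beside Bao: treat them as a block with 2 internal orders, giving 2 × (3)! = 12.
Subtracting, 24 − 12 = 12.

12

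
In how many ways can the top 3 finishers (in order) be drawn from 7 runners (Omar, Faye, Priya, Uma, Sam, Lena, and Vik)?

210

There are 7 choices for 1st place, 6 for 2nd, and 5 for 3rd.
That gives 7 × 6 × 5 = 210.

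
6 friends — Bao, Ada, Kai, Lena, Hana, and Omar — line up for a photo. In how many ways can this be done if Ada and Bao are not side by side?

There are 6! = 720 arrangements in all. If Ada and Bao are adjacent, merging them into one block gives 2·(5)! = 240 arrangements.
So 720 − 240 = 480 arrangements keep them apart.

480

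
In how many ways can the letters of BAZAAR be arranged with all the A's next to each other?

24

Treat the 3 copies of A as a single block. The multiset to arrange is then {AAA, B, R, Z}, 4 items in all.
All 4 items are distinct, so there are (4)! = 24 arrangements.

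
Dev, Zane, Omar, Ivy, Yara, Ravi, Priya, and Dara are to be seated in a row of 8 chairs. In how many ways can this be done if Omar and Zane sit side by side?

Place the 6 others and the Omar-Zane pair as 7 objects in a line; the pair has 2 internal arrangements.
So the count is 2·(7)! = 10080.

10080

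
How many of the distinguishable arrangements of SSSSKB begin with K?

5

With the first slot taken by K, it remains to arrange the other 5 letters (SSSSB).
Those 5 letters have S appearing 4 times, giving (5)!/(4!) = 5.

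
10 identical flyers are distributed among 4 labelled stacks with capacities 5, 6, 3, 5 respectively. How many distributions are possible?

Without the upper bounds there are C(13,3) = 286 ways to split 10 among 4 stacks.
Subtract solutions that violate a single cap (substitute x_i' = x_i − (cap_i+1)): x_1 ≥ 6 gives C(7,3) = 35; x_2 ≥ 7 gives C(6,3) = 20; x_3 ≥ 4 gives C(9,3) = 84; x_4 ≥ 6 gives C(7,3) = 35. Together 174.
Add back pairs where two caps are both exceeded: 0 + 1 + 0 + 0 + 0 + 1 = 2.
By inclusion–exclusion the count is 286 − 174 + 2 = 114.

114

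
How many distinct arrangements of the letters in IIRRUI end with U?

10

Fix U in the last position and arrange the remaining 5 letters.
Those 5 letters have I appearing 3 times and R appearing twice, giving (5)!/(3!·2!) = 10.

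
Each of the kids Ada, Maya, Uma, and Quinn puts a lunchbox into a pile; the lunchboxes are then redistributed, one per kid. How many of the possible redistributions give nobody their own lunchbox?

Count assignments avoiding every fixed point. For any j of the 4 kids fixed to their own lunchbox, the other 4−j can be arranged in (4−j)! ways.
By inclusion–exclusion this is Σ_{j=0}^{4} (−1)^j C(4,j)·(4−j)!.
Computing: 24 − 24 + 12 − 4 + 1 = 9.

9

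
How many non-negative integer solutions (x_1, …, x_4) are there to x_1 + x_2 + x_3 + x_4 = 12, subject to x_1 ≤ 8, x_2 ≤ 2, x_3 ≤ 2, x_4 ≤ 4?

Without the upper bounds there are C(15,3) = 455 ways to split 12 among 4 variables.
Subtract solutions that violate a single cap (substitute x_i' = x_i − (cap_i+1)): x_1 ≥ 9 gives C(6,3) = 20; x_2 ≥ 3 gives C(12,3) = 220; x_3 ≥ 3 gives C(12,3) = 220; x_4 ≥ 5 gives C(10,3) = 120. Together 580.
Add back pairs where two caps are both exceeded: 1 + 1 + 0 + 84 + 35 + 35 = 156.
Subtract triples: 0 + 0 + 0 + 4 = 4.
By inclusion–exclusion the count is 455 − 580 + 156 − 4 = 27.

27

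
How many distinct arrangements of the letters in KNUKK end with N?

With the last slot taken by N, it remains to arrange the other 4 letters (KUKK).
Those 4 letters have K appearing 3 times, giving (4)!/(3!) = 4.

4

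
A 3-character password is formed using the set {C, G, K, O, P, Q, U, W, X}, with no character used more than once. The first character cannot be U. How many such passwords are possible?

448

The first character has 9−1 = 8 choices (anything except U).
The remaining 2 characters are filled from the other 8 symbols without repetition: 8 × 7 = 56.
Total: 8 × 56 = 448.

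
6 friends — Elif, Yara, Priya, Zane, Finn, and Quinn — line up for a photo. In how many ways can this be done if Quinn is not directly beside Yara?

480

Of the 6! = 720 arrangements, those with Quinn and Yara adjacent number 2 × 5! = 240 (treat the pair as a block with 2 internal orders).
So 720 − 240 = 480 arrangements keep them apart.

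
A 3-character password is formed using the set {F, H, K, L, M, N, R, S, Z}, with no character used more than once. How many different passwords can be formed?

This is a permutation of 3 out of 9: P(9,3) = 9!/6!.
That product is 9 × 8 × 7 = 504.

504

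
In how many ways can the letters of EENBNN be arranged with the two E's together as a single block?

Treat the 2 copies of E as a single block. The multiset to arrange is then {EE, B, N, N, N}, 5 items in all.
That gives (5)!/(3!) = 20 arrangements.

20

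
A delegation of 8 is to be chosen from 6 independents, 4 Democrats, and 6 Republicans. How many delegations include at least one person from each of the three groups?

12285

With no constraint there are C(16,8) = 12870 possible selections.
Subtract selections that omit an entire group: no independents → C(10,8) = 45; no Democrats → C(12,8) = 495; no Republicans → C(10,8) = 45.
Add back selections omitting two groups (i.e. drawn from a single group): C(6,8) + C(4,8) + C(6,8) = 0.
By inclusion–exclusion: 12870 − 585 + 0 = 12285.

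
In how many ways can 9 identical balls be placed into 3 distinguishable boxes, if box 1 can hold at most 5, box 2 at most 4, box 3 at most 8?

29

By stars and bars, unrestricted non-negative solutions to x_1+…+x_3 = 9 number C(9+2,2) = 55.
Subtract solutions that violate a single cap (substitute x_i' = x_i − (cap_i+1)): x_1 ≥ 6 gives C(5,2) = 10; x_2 ≥ 5 gives C(6,2) = 15; x_3 ≥ 9 gives C(2,2) = 1. Together 26.
No two caps can be exceeded simultaneously, so the pair terms are all 0.
By inclusion–exclusion the count is 55 − 26 + 0 = 29.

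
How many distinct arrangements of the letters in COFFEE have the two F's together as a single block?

60

Treat the 2 copies of F as a single block. The multiset to arrange is then {FF, C, E, E, O}, 5 items in all.
That gives (5)!/(2!) = 60 arrangements.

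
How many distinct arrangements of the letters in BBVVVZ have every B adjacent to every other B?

Treat the 2 copies of B as a single block. The multiset to arrange is then {BB, V, V, V, Z}, 5 items in all.
That gives (5)!/(3!) = 20 arrangements.

20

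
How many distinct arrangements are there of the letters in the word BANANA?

The 6 letters of BANANA have repeats: A appearing 3 times and N appearing twice.
Dividing 6! = 720 by 3!·2! = 12 for the repeated letters gives 60.

60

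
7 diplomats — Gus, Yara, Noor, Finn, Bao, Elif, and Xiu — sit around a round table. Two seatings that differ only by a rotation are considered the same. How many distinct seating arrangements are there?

720

Fix one person's seat to break rotational symmetry; the remaining 6 people can be arranged in (6)! = 720 ways.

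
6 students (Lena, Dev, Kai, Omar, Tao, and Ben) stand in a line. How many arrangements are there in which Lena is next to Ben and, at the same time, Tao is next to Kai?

Treat {Lena,Ben} as one block (2 orders) and {Tao,Kai} as another (2 orders).
That leaves 4 units to arrange: 2 × 2 × 4! = 4 × 24 = 96.

96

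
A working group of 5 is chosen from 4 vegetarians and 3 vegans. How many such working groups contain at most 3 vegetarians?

18

Split by how many vegetarians are chosen (0 through 3).
Sum: C(4,0)·C(3,5) + C(4,1)·C(3,4) + C(4,2)·C(3,3) + C(4,3)·C(3,2) = 0 + 0 + 6 + 12 = 18.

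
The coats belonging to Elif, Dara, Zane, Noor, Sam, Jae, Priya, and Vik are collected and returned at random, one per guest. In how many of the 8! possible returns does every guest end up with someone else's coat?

14833

Let Aᵢ be the assignments in which guest i gets their own coat. We want the size of the complement of A₁∪…∪A_8.
By inclusion–exclusion this is Σ_{j=0}^{8} (−1)^j C(8,j)·(8−j)!.
Computing: 40320 − 40320 + 20160 − 6720 + 1680 − 336 + 56 − 8 + 1 = 14833.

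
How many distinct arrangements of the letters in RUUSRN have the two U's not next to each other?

120

There are 6!/(2!·2!) = 180 arrangements of RUUSRN in total.
Arrangements with the U's together: treat UU as one letter, giving (5)!/(2!) = 60.
Hence 180 − 60 = 120.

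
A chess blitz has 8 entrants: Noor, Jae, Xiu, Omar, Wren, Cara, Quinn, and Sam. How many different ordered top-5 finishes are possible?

There are 8 choices for 1st place, 7 for 2nd, and so on down to 4 for position 5.
That gives 8 × 7 × 6 × 5 × 4 = 6720.

6720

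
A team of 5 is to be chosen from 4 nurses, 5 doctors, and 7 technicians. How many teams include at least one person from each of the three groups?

3010

Total 5-person selections from all 16: C(16,5) = 4368.
Subtract selections that omit an entire group: no nurses → C(12,5) = 792; no doctors → C(11,5) = 462; no technicians → C(9,5) = 126.
Add back selections omitting two groups (i.e. drawn from a single group): C(4,5) + C(5,5) + C(7,5) = 22.
By inclusion–exclusion: 4368 − 1380 + 22 = 3010.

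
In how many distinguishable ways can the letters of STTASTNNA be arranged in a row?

The 9 letters of STTASTNNA have repeats: A appearing twice, N appearing twice, S appearing twice, and T appearing 3 times.
The number of distinct arrangements is 9!/(3!·2!·2!·2!) = 362880/48 = 7560.

7560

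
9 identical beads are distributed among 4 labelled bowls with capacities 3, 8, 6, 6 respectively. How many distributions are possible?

143

Ignoring the caps, the number of non-negative solutions to x_1+…+x_4 = 9 is C(12,3) = 220.
Subtract solutions that violate a single cap (substitute x_i' = x_i − (cap_i+1)): x_1 ≥ 4 gives C(8,3) = 56; x_2 ≥ 9 gives C(3,3) = 1; x_3 ≥ 7 gives C(5,3) = 10; x_4 ≥ 7 gives C(5,3) = 10. Together 77.
No two caps can be exceeded simultaneously, so the pair terms are all 0.
By inclusion–exclusion the count is 220 − 77 + 0 = 143.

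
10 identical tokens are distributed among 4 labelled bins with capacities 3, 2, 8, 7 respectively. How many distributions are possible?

By stars and bars, unrestricted non-negative solutions to x_1+…+x_4 = 10 number C(10+3,3) = 286.
Subtract solutions that violate a single cap (substitute x_i' = x_i − (cap_i+1)): x_1 ≥ 4 gives C(9,3) = 84; x_2 ≥ 3 gives C(10,3) = 120; x_3 ≥ 9 gives C(4,3) = 4; x_4 ≥ 8 gives C(5,3) = 10. Together 218.
Add back pairs where two caps are both exceeded: 20 + 0 + 0 + 0 + 0 + 0 = 20.
By inclusion–exclusion the count is 286 − 218 + 20 = 88.

88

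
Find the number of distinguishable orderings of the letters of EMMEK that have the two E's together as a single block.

Treat the 2 copies of E as a single block. The multiset to arrange is then {EE, K, M, M}, 4 items in all.
That gives (4)!/(2!) = 12 arrangements.

12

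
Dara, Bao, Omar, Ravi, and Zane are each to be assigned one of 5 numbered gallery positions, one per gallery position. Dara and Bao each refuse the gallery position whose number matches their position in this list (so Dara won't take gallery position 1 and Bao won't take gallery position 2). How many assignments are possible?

78

Let Aᵢ (for i ∈ {1, 2}) be the placements that put person i in their forbidden gallery position. Any j of these fix j positions, leaving (5−j)! ways to fill the rest, and there are C(2,j) ways to pick which j.
By inclusion–exclusion, the number of valid placements is Σ_{j=0}^{2} (−1)^j C(2,j)·(5−j)!.
Computing: 120 − 48 + 6 = 78.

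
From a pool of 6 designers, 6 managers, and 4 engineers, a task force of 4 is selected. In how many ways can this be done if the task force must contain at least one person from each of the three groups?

936

With no constraint there are C(16,4) = 1820 possible selections.
Selections missing a whole group: no designers → C(10,4) = 210; no managers → C(10,4) = 210; no engineers → C(12,4) = 495.
Add back selections omitting two groups (i.e. drawn from a single group): C(6,4) + C(6,4) + C(4,4) = 31.
By inclusion–exclusion: 1820 − 915 + 31 = 936.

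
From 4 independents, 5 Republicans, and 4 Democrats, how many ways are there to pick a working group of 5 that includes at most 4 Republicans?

1286

Split by how many Republicans are chosen (0 through 4).
Sum: C(5,0)·C(8,5) + C(5,1)·C(8,4) + C(5,2)·C(8,3) + C(5,3)·C(8,2) + C(5,4)·C(8,1) = 56 + 350 + 560 + 280 + 40 = 1286.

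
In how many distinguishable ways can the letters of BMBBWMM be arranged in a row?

BMBBWMM has 7 letters with B appearing 3 times and M appearing 3 times.
So there are 7! / (3!·3!) = 140 distinguishable arrangements.

140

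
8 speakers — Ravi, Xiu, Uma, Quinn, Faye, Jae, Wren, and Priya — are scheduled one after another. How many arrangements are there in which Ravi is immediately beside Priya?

10080

Treat {Ravi, Priya} as a single unit. There are 7 units to order, and the pair itself can be ordered 2 ways.
So the count is 2·(7)! = 10080.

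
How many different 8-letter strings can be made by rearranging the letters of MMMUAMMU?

168

MMMUAMMU has 8 letters with M appearing 5 times and U appearing twice.
Dividing 8! = 40320 by 5!·2! = 240 for the repeated letters gives 168.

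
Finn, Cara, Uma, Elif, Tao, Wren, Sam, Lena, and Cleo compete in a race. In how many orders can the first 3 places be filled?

This is an ordered selection of 3 from 9: P(9,3).
That gives 9 × 8 × 7 = 504.

504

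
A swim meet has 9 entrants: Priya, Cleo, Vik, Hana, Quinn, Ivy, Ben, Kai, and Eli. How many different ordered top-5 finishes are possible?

15120

There are 9 choices for 1st place, 8 for 2nd, and so on down to 5 for position 5.
That gives 9 × 8 × 7 × 6 × 5 = 15120.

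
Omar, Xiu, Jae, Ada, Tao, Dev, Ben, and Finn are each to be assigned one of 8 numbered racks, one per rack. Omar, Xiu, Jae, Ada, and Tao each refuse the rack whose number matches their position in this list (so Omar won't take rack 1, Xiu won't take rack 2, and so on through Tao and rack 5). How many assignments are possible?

Let Aᵢ (for 1 ≤ i ≤ 5) be the placements that put person i in their forbidden rack. Any j of these fix j positions, leaving (8−j)! ways to fill the rest, and there are C(5,j) ways to pick which j.
By inclusion–exclusion, the number of valid placements is Σ_{j=0}^{5} (−1)^j C(5,j)·(8−j)!.
Computing: 40320 − 25200 + 7200 − 1200 + 120 − 6 = 21234.

21234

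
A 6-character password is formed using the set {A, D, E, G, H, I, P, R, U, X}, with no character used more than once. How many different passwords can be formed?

Choose and order 6 of the 10 symbols: the first character has 10 options, the next 9, and so on down to 5.
10 × 9 × 8 × 7 × 6 × 5 = 151200.

151200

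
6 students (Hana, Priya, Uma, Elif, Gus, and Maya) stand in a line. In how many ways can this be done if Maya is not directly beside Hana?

480

Of the 6! = 720 arrangements, those with Maya and Hana adjacent number 2 × 5! = 240 (treat the pair as a block with 2 internal orders).
So 720 − 240 = 480 arrangements keep them apart.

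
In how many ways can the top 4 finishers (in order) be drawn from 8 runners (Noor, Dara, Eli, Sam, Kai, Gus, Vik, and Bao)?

1680

There are 8 choices for 1st place, 7 for 2nd, and so on down to 5 for position 4.
That gives 8 × 7 × 6 × 5 = 1680.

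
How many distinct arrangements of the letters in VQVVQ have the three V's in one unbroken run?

Treat the 3 copies of V as a single block. The multiset to arrange is then {VVV, Q, Q}, 3 items in all.
That gives (3)!/(2!) = 3 arrangements.

3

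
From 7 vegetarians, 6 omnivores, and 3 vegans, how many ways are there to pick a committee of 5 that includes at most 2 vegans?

Split by how many vegans are chosen (0 through 2).
Sum: C(3,0)·C(13,5) + C(3,1)·C(13,4) + C(3,2)·C(13,3) = 1287 + 2145 + 858 = 4290.

4290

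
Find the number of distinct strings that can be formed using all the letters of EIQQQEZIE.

EIQQQEZIE has 9 letters with E appearing 3 times, I appearing twice, and Q appearing 3 times.
Dividing 9! = 362880 by 3!·3!·2! = 72 for the repeated letters gives 5040.

5040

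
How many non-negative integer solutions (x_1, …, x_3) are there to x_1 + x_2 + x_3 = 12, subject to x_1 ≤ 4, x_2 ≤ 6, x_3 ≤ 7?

Ignoring the caps, the number of non-negative solutions to x_1+…+x_3 = 12 is C(14,2) = 91.
Subtract solutions that violate a single cap (substitute x_i' = x_i − (cap_i+1)): x_1 ≥ 5 gives C(9,2) = 36; x_2 ≥ 7 gives C(7,2) = 21; x_3 ≥ 8 gives C(6,2) = 15. Together 72.
Add back pairs where two caps are both exceeded: 1 + 0 + 0 = 1.
By inclusion–exclusion the count is 91 − 72 + 1 = 20.

20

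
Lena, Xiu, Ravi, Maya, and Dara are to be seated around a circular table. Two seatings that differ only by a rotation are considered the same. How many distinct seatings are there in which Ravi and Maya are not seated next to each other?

12

Without the restriction there are (4)! = 24 seatings.
Seatings with Ravi beside Maya: treat them as a block with 2 internal orders, giving 2 × (3)! = 12.
Subtracting, 24 − 12 = 12.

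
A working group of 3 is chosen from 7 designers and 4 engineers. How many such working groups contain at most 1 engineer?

119

Split by how many engineers are chosen (0 through 1).
Sum: C(4,0)·C(7,3) + C(4,1)·C(7,2) = 35 + 84 = 119.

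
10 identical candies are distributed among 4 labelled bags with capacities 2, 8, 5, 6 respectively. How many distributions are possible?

112

By stars and bars, unrestricted non-negative solutions to x_1+…+x_4 = 10 number C(10+3,3) = 286.
Subtract solutions that violate a single cap (substitute x_i' = x_i − (cap_i+1)): x_1 ≥ 3 gives C(10,3) = 120; x_2 ≥ 9 gives C(4,3) = 4; x_3 ≥ 6 gives C(7,3) = 35; x_4 ≥ 7 gives C(6,3) = 20. Together 179.
Add back pairs where two caps are both exceeded: 0 + 4 + 1 + 0 + 0 + 0 = 5.
By inclusion–exclusion the count is 286 − 179 + 5 = 112.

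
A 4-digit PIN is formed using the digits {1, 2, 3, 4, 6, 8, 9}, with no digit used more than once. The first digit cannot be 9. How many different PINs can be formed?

720

The first digit has 7−1 = 6 choices (anything except 9).
The remaining 3 digits are filled from the other 6 symbols without repetition: 6 × 5 × 4 = 120.
Total: 6 × 120 = 720.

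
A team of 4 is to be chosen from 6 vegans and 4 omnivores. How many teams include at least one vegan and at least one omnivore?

194

Unrestricted: C(10,4) = 210 ways to pick any 4 of the 10.
Subtract selections that omit an entire group: no vegans → C(4,4) = 1; no omnivores → C(6,4) = 15.
Both groups omitted at once is impossible, so 210 − 16 = 194.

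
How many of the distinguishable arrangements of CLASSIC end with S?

360

With the last slot taken by S, it remains to arrange the other 6 letters (CLASIC).
Those 6 letters have C appearing twice, giving (6)!/(2!) = 360.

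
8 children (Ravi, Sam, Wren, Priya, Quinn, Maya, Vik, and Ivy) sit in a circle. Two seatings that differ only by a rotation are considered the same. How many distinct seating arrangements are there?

Around a circle, 8 distinct people have 8!/8 = (7)! = 5040 rotationally distinct seatings.

5040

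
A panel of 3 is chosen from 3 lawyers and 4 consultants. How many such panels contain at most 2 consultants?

Split by how many consultants are chosen (0 through 2).
Sum: C(4,0)·C(3,3) + C(4,1)·C(3,2) + C(4,2)·C(3,1) = 1 + 12 + 18 = 31.

31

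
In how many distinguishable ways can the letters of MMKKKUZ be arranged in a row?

Letter multiplicities in MMKKKUZ: K×3, M×2, U×1, Z×1.
So there are 7! / (3!·2!) = 420 distinguishable arrangements.

420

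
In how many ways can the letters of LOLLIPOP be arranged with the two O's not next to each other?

There are 8!/(3!·2!·2!) = 1680 arrangements of LOLLIPOP in total.
Arrangements with the O's together: treat OO as one letter, giving (7)!/(3!·2!) = 420.
Hence 1680 − 420 = 1260.

1260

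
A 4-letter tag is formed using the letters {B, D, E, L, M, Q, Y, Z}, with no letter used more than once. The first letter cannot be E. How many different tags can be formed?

1470

The first letter has 8−1 = 7 choices (anything except E).
The remaining 3 letters are filled from the other 7 symbols without repetition: 7 × 6 × 5 = 210.
Total: 7 × 210 = 1470.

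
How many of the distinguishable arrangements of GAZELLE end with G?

Fix G in the last position and arrange the remaining 6 letters.
Those 6 letters have E appearing twice and L appearing twice, giving (6)!/(2!·2!) = 180.

180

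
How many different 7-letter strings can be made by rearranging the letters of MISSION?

MISSION has 7 letters with I appearing twice and S appearing twice.
The number of distinct arrangements is 7!/(2!·2!) = 5040/4 = 1260.

1260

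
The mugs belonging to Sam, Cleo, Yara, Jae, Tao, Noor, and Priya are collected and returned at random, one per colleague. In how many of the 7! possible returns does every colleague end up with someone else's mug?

1854

Let Aᵢ be the assignments in which colleague i gets their own mug. We want the size of the complement of A₁∪…∪A_7.
By inclusion–exclusion this is Σ_{j=0}^{7} (−1)^j C(7,j)·(7−j)!.
Computing: 5040 − 5040 + 2520 − 840 + 210 − 42 + 7 − 1 = 1854.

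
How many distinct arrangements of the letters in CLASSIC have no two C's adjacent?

Total arrangements of CLASSIC: 7!/(2!·2!) = 1260.
If the two C's are adjacent, glue them into one block, leaving 6 items to arrange: (6)!/(2!) = 360 ways.
Subtracting, 1260 − 360 = 900 arrangements keep the C's apart.

900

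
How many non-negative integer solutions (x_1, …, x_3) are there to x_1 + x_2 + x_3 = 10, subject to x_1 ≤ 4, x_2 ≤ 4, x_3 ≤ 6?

15

Without the upper bounds there are C(12,2) = 66 ways to split 10 among 3 variables.
Subtract solutions that violate a single cap (substitute x_i' = x_i − (cap_i+1)): x_1 ≥ 5 gives C(7,2) = 21; x_2 ≥ 5 gives C(7,2) = 21; x_3 ≥ 7 gives C(5,2) = 10. Together 52.
Add back pairs where two caps are both exceeded: 1 + 0 + 0 = 1.
By inclusion–exclusion the count is 66 − 52 + 1 = 15.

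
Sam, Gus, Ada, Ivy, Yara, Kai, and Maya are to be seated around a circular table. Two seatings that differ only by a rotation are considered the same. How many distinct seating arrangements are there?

Around a circle, 7 distinct people have 7!/7 = (6)! = 720 rotationally distinct seatings.

720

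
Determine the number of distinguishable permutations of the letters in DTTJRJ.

180

DTTJRJ has 6 letters with J appearing twice and T appearing twice.
Dividing 6! = 720 by 2!·2! = 4 for the repeated letters gives 180.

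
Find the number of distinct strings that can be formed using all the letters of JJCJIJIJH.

JJCJIJIJH has 9 letters with I appearing twice and J appearing 5 times.
Dividing 9! = 362880 by 5!·2! = 240 for the repeated letters gives 1512.

1512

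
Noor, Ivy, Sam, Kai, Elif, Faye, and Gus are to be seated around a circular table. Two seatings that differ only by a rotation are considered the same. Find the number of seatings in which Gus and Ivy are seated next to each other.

Glue Gus and Ivy into a block (2 internal orders). Seating 6 units around a circle gives (5)! arrangements.
So 2 × (5)! = 2 × 120 = 240.

240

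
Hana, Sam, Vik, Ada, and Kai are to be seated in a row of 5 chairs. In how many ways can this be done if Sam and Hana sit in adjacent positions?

Place the 3 others and the Sam-Hana pair as 4 objects in a line; the pair has 2 internal arrangements.
That gives 2 × 4! = 2 × 24 = 48.

48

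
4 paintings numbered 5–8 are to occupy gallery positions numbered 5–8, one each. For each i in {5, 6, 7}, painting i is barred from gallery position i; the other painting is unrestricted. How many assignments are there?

11

Let Aᵢ (for i ∈ {5, 6, 7}) be the placements that put painting i in its forbidden gallery position. Any j of these fix j positions, leaving (4−j)! ways to fill the rest, and there are C(3,j) ways to pick which j.
By inclusion–exclusion, the number of valid placements is Σ_{j=0}^{3} (−1)^j C(3,j)·(4−j)!.
Computing: 24 − 18 + 6 − 1 = 11.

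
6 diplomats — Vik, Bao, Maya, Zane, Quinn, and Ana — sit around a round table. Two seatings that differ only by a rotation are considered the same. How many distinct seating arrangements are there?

120

Around a circle, 6 distinct people have 6!/6 = (5)! = 120 rotationally distinct seatings.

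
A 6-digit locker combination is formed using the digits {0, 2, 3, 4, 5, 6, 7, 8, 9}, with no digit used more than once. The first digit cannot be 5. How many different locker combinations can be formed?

53760

The first digit has 9−1 = 8 choices (anything except 5).
The remaining 5 digits are filled from the other 8 symbols without repetition: 8 × 7 × 6 × 5 × 4 = 6720.
Total: 8 × 6720 = 53760.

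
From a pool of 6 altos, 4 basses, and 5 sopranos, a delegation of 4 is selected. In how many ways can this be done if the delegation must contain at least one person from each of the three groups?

720

With no constraint there are C(15,4) = 1365 possible selections.
Subtract selections that omit an entire group: no altos → C(9,4) = 126; no basses → C(11,4) = 330; no sopranos → C(10,4) = 210.
Add back selections omitting two groups (i.e. drawn from a single group): C(6,4) + C(4,4) + C(5,4) = 21.
By inclusion–exclusion: 1365 − 666 + 21 = 720.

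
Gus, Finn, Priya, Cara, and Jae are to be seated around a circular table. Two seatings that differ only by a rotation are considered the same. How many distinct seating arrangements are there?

Around a circle, 5 distinct people have 5!/5 = (4)! = 24 rotationally distinct seatings.

24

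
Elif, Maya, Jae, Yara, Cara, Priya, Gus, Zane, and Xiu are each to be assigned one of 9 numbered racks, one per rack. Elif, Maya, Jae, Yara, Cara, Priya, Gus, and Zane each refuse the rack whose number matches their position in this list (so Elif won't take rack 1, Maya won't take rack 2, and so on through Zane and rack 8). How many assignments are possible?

Let Aᵢ (for 1 ≤ i ≤ 8) be the placements that put person i in their forbidden rack. Any j of these fix j positions, leaving (9−j)! ways to fill the rest, and there are C(8,j) ways to pick which j.
By inclusion–exclusion, the number of valid placements is Σ_{j=0}^{8} (−1)^j C(8,j)·(9−j)!.
Computing: 362880 − 322560 + 141120 − 40320 + 8400 − 1344 + 168 − 16 + 1 = 148329.

148329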